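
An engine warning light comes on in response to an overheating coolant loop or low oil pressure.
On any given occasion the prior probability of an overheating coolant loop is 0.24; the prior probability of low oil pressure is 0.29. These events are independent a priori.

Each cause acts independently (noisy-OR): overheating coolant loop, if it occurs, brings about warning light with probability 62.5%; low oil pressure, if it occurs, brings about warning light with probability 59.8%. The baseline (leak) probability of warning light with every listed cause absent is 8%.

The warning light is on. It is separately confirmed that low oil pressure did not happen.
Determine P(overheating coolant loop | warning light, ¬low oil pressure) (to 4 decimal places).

P(overheating coolant loop | warning light, ¬low oil pressure) ≈ 0.7211

Under noisy-OR, P(warning light | causes) = 1 − (1−0.08)·∏(1−qᵢ) over the active causes.
Numerator (weight on configurations with overheating coolant loop): 0.655·0.24 = 0.157200
The normalizing constant is 0.08·0.76 + 0.655·0.24 = 0.218000
P(overheating coolant loop | warning light, ¬low oil pressure) = 0.157200/0.218000 ≈ 0.7211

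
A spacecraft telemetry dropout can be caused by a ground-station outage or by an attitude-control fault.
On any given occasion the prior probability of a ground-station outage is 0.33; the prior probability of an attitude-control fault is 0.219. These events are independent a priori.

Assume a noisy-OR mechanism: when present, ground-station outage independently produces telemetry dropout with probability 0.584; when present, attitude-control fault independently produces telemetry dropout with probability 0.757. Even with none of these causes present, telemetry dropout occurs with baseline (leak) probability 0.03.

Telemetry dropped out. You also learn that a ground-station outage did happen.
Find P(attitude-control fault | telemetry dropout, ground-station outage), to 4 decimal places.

Under noisy-OR, P(telemetry dropout | causes) = 1 − (1−0.03)·∏(1−qᵢ) over the active causes.
By total probability over both values of attitude-control fault:
  P(telemetry dropout | ground-station outage) = 0.59648·0.781 + 0.901945·0.219
        = 0.465851 + 0.197526 = 0.663377
Keeping only the attitude-control fault-present terms gives 0.197526, so
  P(attitude-control fault | telemetry dropout, ground-station outage) = 0.197526 / 0.663377 ≈ 0.2978

P(attitude-control fault | telemetry dropout, ground-station outage) ≈ 0.2978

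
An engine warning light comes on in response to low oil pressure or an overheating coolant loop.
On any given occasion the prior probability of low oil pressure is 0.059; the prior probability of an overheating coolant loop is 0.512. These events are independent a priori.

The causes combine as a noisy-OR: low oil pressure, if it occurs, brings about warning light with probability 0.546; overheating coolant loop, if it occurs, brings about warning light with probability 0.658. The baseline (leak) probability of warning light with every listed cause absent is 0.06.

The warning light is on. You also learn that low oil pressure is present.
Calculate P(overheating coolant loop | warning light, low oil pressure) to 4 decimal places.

P(overheating coolant loop | warning light, low oil pressure) ≈ 0.6099

Under noisy-OR, P(warning light | causes) = 1 − (1−0.06)·∏(1−qᵢ) over the active causes.
Enumerate both values of overheating coolant loop and weight by the priors:
  P(warning light | low oil pressure) = 0.57324×0.488 + 0.854048×0.512
        = 0.279741 + 0.437273 = 0.717014
Keeping only the overheating coolant loop-present terms gives 0.437273, so
  P(overheating coolant loop | warning light, low oil pressure) = 0.437273 / 0.717014 ≈ 0.6099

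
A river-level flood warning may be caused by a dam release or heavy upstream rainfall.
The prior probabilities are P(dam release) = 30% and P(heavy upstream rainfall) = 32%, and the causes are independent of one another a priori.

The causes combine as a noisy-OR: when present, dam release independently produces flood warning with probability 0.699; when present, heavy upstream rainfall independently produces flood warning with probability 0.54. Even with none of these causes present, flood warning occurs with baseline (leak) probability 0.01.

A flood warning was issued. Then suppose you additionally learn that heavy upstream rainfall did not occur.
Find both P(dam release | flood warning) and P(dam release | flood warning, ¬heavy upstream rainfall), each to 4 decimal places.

P(dam release | flood warning) ≈ 0.6407; P(dam release | flood warning, ¬heavy upstream rainfall) ≈ 0.9678

Under noisy-OR, P(flood warning | causes) = 1 − (1−0.01)·∏(1−qᵢ) over the active causes.
P(flood warning) = 0.01*0.7*0.68 + 0.5446*0.7*0.32 + 0.70201*0.3*0.68 + 0.862925*0.3*0.32 = 0.004760 + 0.121990 + 0.143210 + 0.082841 = 0.352801
Restricting to configurations with dam release present: 0.143210 + 0.082841 = 0.226051.
So P(dam release | flood warning) = 0.226051/0.352801 ≈ 0.6407.

Now condition on the additional information:
Enumerate both values of dam release and weight by the priors:
  P(flood warning | ¬heavy upstream rainfall) = 0.01*0.7 + 0.70201*0.3
        = 0.007000 + 0.210603 = 0.217603
Configurations with dam release contribute 0.210603, so
  P(dam release | flood warning, ¬heavy upstream rainfall) = 0.210603 / 0.217603 ≈ 0.9678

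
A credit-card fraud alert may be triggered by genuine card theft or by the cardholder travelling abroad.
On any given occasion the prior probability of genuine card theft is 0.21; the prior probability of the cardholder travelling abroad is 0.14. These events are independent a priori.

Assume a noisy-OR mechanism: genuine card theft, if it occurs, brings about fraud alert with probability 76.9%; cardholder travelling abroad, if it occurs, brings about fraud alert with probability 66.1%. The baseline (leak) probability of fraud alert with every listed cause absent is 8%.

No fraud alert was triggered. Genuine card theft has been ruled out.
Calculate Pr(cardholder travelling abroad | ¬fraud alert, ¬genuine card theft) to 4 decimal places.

Under noisy-OR, P(fraud alert | causes) = 1 − (1−0.08)·∏(1−qᵢ) over the active causes.
Numerator (weight on configurations with cardholder travelling abroad): 0.31188×0.14 = 0.043663
Denominator P(¬fraud alert | ¬genuine card theft): 0.92×0.86 + 0.31188×0.14 = 0.834863
Posterior = 0.043663 / 0.834863 ≈ 0.0523

Pr(cardholder travelling abroad | ¬fraud alert, ¬genuine card theft) ≈ 0.0523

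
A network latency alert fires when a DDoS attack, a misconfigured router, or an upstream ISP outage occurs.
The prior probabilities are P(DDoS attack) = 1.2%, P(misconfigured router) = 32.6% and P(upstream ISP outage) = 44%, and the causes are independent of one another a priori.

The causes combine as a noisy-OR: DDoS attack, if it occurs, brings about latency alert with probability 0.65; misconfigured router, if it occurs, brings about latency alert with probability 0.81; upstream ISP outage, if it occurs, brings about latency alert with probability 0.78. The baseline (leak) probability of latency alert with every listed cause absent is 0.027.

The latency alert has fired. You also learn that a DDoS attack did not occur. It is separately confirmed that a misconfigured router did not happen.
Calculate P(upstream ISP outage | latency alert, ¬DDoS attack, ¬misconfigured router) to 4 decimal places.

Under noisy-OR, P(latency alert | causes) = 1 − (1−0.027)·∏(1−qᵢ) over the active causes.
By total probability over both values of upstream ISP outage:
  P(latency alert | ¬DDoS attack, ¬misconfigured router) = 0.027·0.56 + 0.78594·0.44
        = 0.015120 + 0.345814 = 0.360934
Configurations with upstream ISP outage contribute 0.345814, so
  P(upstream ISP outage | latency alert, ¬DDoS attack, ¬misconfigured router) = 0.345814 / 0.360934 ≈ 0.9581

P(upstream ISP outage | latency alert, ¬DDoS attack, ¬misconfigured router) ≈ 0.9581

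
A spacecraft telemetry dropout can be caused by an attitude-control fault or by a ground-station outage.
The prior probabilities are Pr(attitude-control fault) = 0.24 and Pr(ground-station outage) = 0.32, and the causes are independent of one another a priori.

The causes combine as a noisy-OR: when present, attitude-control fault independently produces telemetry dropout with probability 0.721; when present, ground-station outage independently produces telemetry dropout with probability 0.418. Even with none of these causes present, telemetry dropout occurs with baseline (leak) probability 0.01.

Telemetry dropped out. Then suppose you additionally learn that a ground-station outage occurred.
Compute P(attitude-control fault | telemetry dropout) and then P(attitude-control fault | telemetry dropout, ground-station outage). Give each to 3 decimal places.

Under noisy-OR, P(telemetry dropout | causes) = 1 − (1−0.01)·∏(1−qᵢ) over the active causes.
Enumerate the 4 (attitude-control fault, ground-station outage) configurations and weight by the priors:
  P(telemetry dropout) = 0.01·0.76·0.68 + 0.42382·0.76·0.32 + 0.72379·0.24·0.68 + 0.839246·0.24·0.32
        = 0.005168 + 0.103073 + 0.118123 + 0.064454 = 0.290818
Keeping only the attitude-control fault-present terms gives 0.182577, so
  P(attitude-control fault | telemetry dropout) = 0.182577 / 0.290818 ≈ 0.628

Now condition on the additional information:
P(telemetry dropout | ground-station outage) = 0.42382×0.76 + 0.839246×0.24 = 0.322103 + 0.201419 = 0.523522
Of this, 0.201419 comes from 0.839246×0.24 (the attitude-control fault=true cases).
Hence the posterior is 0.201419/0.523522 ≈ 0.385.

P(attitude-control fault | telemetry dropout) ≈ 0.628; P(attitude-control fault | telemetry dropout, ground-station outage) ≈ 0.385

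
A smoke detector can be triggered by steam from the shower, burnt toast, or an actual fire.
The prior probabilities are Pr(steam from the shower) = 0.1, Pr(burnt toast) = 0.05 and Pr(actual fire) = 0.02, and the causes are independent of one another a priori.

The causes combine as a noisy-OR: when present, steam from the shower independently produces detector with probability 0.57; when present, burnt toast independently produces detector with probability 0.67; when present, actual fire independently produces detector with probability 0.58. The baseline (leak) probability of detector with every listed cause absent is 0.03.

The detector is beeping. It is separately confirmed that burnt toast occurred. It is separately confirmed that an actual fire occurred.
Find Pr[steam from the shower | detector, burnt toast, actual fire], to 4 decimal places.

Under noisy-OR, P(detector | causes) = 1 − (1−0.03)·∏(1−qᵢ) over the active causes.
Sum P(detector|·) weighted by the priors over both values of steam from the shower:
  P(detector | burnt toast, actual fire) = 0.865558·0.9 + 0.94219·0.1
        = 0.779002 + 0.094219 = 0.873221
Keeping only the steam from the shower-present terms gives 0.094219, so
  P(steam from the shower | detector, burnt toast, actual fire) = 0.094219 / 0.873221 ≈ 0.1079

Pr[steam from the shower | detector, burnt toast, actual fire] ≈ 0.1079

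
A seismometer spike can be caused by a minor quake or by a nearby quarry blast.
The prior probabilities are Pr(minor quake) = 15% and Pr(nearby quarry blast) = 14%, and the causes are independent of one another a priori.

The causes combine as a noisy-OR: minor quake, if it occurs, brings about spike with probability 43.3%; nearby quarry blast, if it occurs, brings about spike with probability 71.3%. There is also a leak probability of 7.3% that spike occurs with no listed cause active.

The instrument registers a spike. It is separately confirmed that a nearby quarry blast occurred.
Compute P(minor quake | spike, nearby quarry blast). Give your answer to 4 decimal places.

Under noisy-OR, P(spike | causes) = 1 − (1−0.073)·∏(1−qᵢ) over the active causes.
P(spike | nearby quarry blast) = 0.733951×0.85 + 0.84915×0.15 = 0.623858 + 0.127372 = 0.751230
Of this, 0.127372 comes from 0.84915×0.15 (the minor quake=true cases).
Hence the posterior is 0.127372/0.751230 ≈ 0.1696.

P(minor quake | spike, nearby quarry blast) ≈ 0.1696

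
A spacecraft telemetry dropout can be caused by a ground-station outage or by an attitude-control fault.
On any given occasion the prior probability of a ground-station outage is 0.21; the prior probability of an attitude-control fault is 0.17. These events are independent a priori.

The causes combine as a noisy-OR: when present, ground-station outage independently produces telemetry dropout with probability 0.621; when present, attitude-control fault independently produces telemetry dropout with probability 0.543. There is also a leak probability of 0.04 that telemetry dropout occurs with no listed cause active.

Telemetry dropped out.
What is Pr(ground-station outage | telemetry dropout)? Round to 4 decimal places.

Under noisy-OR, P(telemetry dropout | causes) = 1 − (1−0.04)·∏(1−qᵢ) over the active causes.
Sum P(telemetry dropout|·) weighted by the priors over the 4 (ground-station outage, attitude-control fault) configurations:
  P(telemetry dropout) = 0.04·0.79·0.83 + 0.56128·0.79·0.17 + 0.63616·0.21·0.83 + 0.833725·0.21·0.17
        = 0.026228 + 0.075380 + 0.110883 + 0.029764 = 0.242255
Keeping only the ground-station outage-present terms gives 0.140647, so
  P(ground-station outage | telemetry dropout) = 0.140647 / 0.242255 ≈ 0.5806

Pr(ground-station outage | telemetry dropout) ≈ 0.5806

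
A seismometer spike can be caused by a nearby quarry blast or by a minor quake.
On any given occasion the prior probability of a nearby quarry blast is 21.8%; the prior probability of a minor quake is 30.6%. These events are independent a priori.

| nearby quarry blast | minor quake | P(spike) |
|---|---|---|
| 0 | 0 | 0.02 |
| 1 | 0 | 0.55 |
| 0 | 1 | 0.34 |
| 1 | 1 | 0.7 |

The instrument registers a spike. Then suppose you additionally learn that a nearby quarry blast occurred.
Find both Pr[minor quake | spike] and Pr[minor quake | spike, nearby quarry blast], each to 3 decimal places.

Weight on minor quake=true, given the evidence: 0.081359 + 0.046696 = 0.128055
Normalizer over all consistent configurations: 0.02*0.782*0.694 + 0.34*0.782*0.306 + 0.55*0.218*0.694 + 0.7*0.218*0.306 = 0.222120
Posterior = 0.128055 / 0.222120 ≈ 0.577

Now condition on the additional information:
P(spike | nearby quarry blast) = 0.55×0.694 + 0.7×0.306 = 0.381700 + 0.214200 = 0.595900
Restricting to configurations with minor quake present: 0.7×0.306 = 0.214200.
Hence the posterior is 0.214200/0.595900 ≈ 0.359.
Conditioning on nearby quarry blast lowers the posterior on minor quake: the classic explaining-away effect in a common-effect structure.

Pr[minor quake | spike] ≈ 0.577; Pr[minor quake | spike, nearby quarry blast] ≈ 0.359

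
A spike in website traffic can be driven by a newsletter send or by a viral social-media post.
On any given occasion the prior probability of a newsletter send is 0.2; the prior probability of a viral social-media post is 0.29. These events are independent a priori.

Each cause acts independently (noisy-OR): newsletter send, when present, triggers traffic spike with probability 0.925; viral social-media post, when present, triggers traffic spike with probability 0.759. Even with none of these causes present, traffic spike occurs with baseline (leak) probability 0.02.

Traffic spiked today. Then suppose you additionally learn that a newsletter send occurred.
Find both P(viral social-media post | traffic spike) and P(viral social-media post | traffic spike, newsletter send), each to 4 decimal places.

P(viral social-media post | traffic spike) ≈ 0.6210; P(viral social-media post | traffic spike, newsletter send) ≈ 0.3022

Under noisy-OR, P(traffic spike | causes) = 1 − (1−0.02)·∏(1−qᵢ) over the active causes.
P(traffic spike) = 0.02*0.8*0.71 + 0.76382*0.8*0.29 + 0.9265*0.2*0.71 + 0.982287*0.2*0.29 = 0.011360 + 0.177206 + 0.131563 + 0.056973 = 0.377102
Of this, 0.234179 comes from 0.177206 + 0.056973 (the viral social-media post=true cases).
P(viral social-media post | traffic spike) = 0.234179 / 0.377102 ≈ 0.6210

With the extra evidence:
Weight on viral social-media post=true, given the evidence: 0.982287·0.29 = 0.284863
The normalizing constant is 0.9265·0.71 + 0.982287·0.29 = 0.942678
P(viral social-media post | traffic spike, newsletter send) = 0.284863/0.942678 ≈ 0.3022
This is intercausal reasoning (explaining away): once newsletter send accounts for the traffic spike, viral social-media post becomes less likely.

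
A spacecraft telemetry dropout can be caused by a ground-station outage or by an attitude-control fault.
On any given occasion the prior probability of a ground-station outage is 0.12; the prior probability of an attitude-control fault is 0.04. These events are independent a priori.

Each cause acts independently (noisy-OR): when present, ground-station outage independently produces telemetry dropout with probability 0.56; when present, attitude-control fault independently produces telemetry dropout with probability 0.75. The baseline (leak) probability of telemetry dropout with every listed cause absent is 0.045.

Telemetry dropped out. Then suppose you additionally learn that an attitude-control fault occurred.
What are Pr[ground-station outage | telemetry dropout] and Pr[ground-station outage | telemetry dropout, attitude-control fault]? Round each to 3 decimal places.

Pr[ground-station outage | telemetry dropout] ≈ 0.523; Pr[ground-station outage | telemetry dropout, attitude-control fault] ≈ 0.138

Under noisy-OR, P(telemetry dropout | causes) = 1 − (1−0.045)·∏(1−qᵢ) over the active causes.
P(telemetry dropout) = 0.045×0.88×0.96 + 0.76125×0.88×0.04 + 0.5798×0.12×0.96 + 0.89495×0.12×0.04 = 0.038016 + 0.026796 + 0.066793 + 0.004296 = 0.135901
Of this, 0.071089 comes from 0.066793 + 0.004296 (the ground-station outage=true cases).
So P(ground-station outage | telemetry dropout) = 0.071089/0.135901 ≈ 0.523.

Now also conditioning on attitude-control fault=true:
For the numerator, keep only ground-station outage=true terms: 0.89495×0.12 = 0.107394
The normalizing constant is 0.76125×0.88 + 0.89495×0.12 = 0.777294
P(ground-station outage | telemetry dropout, attitude-control fault) = 0.107394/0.777294 ≈ 0.138
This is intercausal reasoning (explaining away): once attitude-control fault accounts for the telemetry dropout, ground-station outage becomes less likely.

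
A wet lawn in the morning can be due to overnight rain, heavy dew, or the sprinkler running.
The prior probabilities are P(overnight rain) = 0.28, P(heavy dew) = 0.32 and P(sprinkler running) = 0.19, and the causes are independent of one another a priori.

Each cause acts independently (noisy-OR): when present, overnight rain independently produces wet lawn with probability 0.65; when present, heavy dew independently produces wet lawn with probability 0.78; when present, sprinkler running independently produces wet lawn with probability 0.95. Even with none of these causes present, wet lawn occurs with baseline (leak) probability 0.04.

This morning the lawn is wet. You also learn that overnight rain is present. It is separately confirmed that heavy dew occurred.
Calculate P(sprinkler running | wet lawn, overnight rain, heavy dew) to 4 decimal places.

P(sprinkler running | wet lawn, overnight rain, heavy dew) ≈ 0.2015

Under noisy-OR, P(wet lawn | causes) = 1 − (1−0.04)·∏(1−qᵢ) over the active causes.
Weight on sprinkler running=true, given the evidence: 0.996304·0.19 = 0.189298
Denominator P(wet lawn | overnight rain, heavy dew): 0.92608·0.81 + 0.996304·0.19 = 0.939423
Posterior = 0.189298 / 0.939423 ≈ 0.2015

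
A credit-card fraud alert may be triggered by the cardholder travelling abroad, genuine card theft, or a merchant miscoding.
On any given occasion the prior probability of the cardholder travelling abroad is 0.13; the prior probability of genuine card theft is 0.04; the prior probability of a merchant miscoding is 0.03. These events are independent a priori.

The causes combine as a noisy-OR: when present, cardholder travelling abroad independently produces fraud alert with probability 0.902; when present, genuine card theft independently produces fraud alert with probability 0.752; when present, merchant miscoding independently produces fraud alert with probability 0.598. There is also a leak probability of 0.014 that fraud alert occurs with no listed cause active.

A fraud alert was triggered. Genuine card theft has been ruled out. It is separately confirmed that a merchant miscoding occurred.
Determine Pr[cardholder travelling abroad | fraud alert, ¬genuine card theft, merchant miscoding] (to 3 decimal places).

Pr[cardholder travelling abroad | fraud alert, ¬genuine card theft, merchant miscoding] ≈ 0.192

Under noisy-OR, P(fraud alert | causes) = 1 − (1−0.014)·∏(1−qᵢ) over the active causes.
For the numerator, keep only cardholder travelling abroad=true terms: 0.961156·0.13 = 0.124950
Normalizer over all consistent configurations: 0.603628·0.87 + 0.961156·0.13 = 0.650106
Posterior = 0.124950 / 0.650106 ≈ 0.192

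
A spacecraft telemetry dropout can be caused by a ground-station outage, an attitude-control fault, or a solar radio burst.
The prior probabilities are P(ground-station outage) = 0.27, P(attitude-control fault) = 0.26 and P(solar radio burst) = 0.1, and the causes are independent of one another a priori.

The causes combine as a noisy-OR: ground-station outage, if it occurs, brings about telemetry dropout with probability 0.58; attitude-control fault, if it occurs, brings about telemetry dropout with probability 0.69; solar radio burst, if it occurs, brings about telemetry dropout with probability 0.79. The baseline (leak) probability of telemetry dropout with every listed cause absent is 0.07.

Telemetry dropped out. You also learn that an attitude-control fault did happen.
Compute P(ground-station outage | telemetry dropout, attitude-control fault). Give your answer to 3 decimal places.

P(ground-station outage | telemetry dropout, attitude-control fault) ≈ 0.309

Under noisy-OR, P(telemetry dropout | causes) = 1 − (1−0.07)·∏(1−qᵢ) over the active causes.
By total probability over the 4 (ground-station outage, solar radio burst) configurations:
  P(telemetry dropout | attitude-control fault) = 0.7117×0.73×0.9 + 0.939457×0.73×0.1 + 0.878914×0.27×0.9 + 0.974572×0.27×0.1
        = 0.467587 + 0.068580 + 0.213576 + 0.026313 = 0.776056
Configurations with ground-station outage contribute 0.239889, so
  P(ground-station outage | telemetry dropout, attitude-control fault) = 0.239889 / 0.776056 ≈ 0.309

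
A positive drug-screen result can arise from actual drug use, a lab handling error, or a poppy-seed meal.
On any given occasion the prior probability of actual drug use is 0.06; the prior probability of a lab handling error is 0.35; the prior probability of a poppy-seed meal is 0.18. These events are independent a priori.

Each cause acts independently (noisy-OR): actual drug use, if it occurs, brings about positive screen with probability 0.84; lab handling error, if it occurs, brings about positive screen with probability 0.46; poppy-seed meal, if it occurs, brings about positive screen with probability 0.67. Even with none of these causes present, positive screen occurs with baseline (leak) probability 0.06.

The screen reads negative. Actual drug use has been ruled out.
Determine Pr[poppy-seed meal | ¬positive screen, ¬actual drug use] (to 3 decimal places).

Pr[poppy-seed meal | ¬positive screen, ¬actual drug use] ≈ 0.068

Under noisy-OR, P(positive screen | causes) = 1 − (1−0.06)·∏(1−qᵢ) over the active causes.
P(¬positive screen | ¬actual drug use) = 0.94*0.65*0.82 + 0.3102*0.65*0.18 + 0.5076*0.35*0.82 + 0.167508*0.35*0.18 = 0.501020 + 0.036293 + 0.145681 + 0.010553 = 0.693547
Of this, 0.046846 comes from 0.036293 + 0.010553 (the poppy-seed meal=true cases).
Hence the posterior is 0.046846/0.693547 ≈ 0.068.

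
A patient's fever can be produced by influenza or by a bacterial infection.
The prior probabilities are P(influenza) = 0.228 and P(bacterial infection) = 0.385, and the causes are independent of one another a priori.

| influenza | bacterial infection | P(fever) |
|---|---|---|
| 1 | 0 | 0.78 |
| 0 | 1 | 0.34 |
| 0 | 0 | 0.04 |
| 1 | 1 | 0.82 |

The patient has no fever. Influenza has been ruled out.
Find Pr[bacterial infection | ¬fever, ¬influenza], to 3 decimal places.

Pr[bacterial infection | ¬fever, ¬influenza] ≈ 0.301

Sum P(¬fever|·) weighted by the priors over both values of bacterial infection:
  P(¬fever | ¬influenza) = 0.96·0.615 + 0.66·0.385
        = 0.590400 + 0.254100 = 0.844500
Configurations with bacterial infection contribute 0.254100, so
  P(bacterial infection | ¬fever, ¬influenza) = 0.254100 / 0.844500 ≈ 0.301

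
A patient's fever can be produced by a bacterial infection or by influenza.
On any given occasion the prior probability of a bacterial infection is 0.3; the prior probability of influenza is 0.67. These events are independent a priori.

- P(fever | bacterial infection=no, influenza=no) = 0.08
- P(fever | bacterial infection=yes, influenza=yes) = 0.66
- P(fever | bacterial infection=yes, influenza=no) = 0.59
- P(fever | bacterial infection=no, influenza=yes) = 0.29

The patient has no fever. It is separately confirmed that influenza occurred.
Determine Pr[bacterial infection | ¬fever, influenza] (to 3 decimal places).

Pr[bacterial infection | ¬fever, influenza] ≈ 0.170

Weight on bacterial infection=true, given the evidence: 0.34×0.3 = 0.102000
Denominator P(¬fever | influenza): 0.71×0.7 + 0.34×0.3 = 0.599000
Posterior = 0.102000 / 0.599000 ≈ 0.170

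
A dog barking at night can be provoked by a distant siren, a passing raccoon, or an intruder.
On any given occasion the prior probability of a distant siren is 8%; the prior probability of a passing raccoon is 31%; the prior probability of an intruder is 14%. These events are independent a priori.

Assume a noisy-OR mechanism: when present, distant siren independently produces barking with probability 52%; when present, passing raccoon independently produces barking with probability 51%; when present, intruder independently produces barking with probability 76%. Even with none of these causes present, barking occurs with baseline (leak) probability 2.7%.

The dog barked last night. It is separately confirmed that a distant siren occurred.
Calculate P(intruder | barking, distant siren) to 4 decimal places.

P(intruder | barking, distant siren) ≈ 0.1955

Under noisy-OR, P(barking | causes) = 1 − (1−0.027)·∏(1−qᵢ) over the active causes.
For the numerator, keep only intruder=true terms: 0.085772 + 0.041016 = 0.126788
Denominator P(barking | distant siren): 0.53296·0.69·0.86 + 0.88791·0.69·0.14 + 0.77115·0.31·0.86 + 0.945076·0.31·0.14 = 0.648635
Posterior = 0.126788 / 0.648635 ≈ 0.1955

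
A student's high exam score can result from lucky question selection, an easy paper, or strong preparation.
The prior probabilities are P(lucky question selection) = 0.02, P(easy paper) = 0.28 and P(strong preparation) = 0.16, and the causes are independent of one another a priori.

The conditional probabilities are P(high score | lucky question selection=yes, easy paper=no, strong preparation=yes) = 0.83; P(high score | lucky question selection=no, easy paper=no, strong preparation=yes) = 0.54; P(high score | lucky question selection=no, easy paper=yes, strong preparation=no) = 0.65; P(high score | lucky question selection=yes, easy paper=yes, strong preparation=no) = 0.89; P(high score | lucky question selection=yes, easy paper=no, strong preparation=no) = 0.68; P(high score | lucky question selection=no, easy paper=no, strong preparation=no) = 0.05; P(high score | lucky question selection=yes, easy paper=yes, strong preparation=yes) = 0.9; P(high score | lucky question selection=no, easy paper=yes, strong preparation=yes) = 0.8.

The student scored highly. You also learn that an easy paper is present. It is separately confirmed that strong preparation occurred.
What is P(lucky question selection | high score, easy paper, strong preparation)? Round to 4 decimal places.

P(lucky question selection | high score, easy paper, strong preparation) ≈ 0.0224

Numerator (weight on configurations with lucky question selection): 0.9*0.02 = 0.018000
Denominator P(high score | easy paper, strong preparation): 0.8*0.98 + 0.9*0.02 = 0.802000
Posterior = 0.018000 / 0.802000 ≈ 0.0224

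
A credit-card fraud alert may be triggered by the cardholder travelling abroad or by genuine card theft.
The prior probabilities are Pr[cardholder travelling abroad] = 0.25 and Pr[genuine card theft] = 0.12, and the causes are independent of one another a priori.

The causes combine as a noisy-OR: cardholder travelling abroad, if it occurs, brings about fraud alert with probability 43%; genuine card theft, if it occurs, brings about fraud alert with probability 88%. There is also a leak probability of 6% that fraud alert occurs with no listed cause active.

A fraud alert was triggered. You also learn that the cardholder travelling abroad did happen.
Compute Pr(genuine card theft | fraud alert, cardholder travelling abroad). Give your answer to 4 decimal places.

Under noisy-OR, P(fraud alert | causes) = 1 − (1−0.06)·∏(1−qᵢ) over the active causes.
Numerator (weight on configurations with genuine card theft): 0.935704*0.12 = 0.112284
Denominator P(fraud alert | cardholder travelling abroad): 0.4642*0.88 + 0.935704*0.12 = 0.520780
Posterior = 0.112284 / 0.520780 ≈ 0.2156

Pr(genuine card theft | fraud alert, cardholder travelling abroad) ≈ 0.2156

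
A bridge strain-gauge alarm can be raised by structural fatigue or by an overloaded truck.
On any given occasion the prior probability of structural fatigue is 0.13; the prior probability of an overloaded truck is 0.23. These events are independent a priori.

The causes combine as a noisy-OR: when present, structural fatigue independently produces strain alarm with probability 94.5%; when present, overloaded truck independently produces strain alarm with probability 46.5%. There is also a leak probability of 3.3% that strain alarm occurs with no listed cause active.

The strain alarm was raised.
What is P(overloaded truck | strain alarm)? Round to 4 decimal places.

P(overloaded truck | strain alarm) ≈ 0.5180

Under noisy-OR, P(strain alarm | causes) = 1 − (1−0.033)·∏(1−qᵢ) over the active causes.
Weight on overloaded truck=true, given the evidence: 0.096579 + 0.029049 = 0.125628
The normalizing constant is 0.033×0.87×0.77 + 0.482655×0.87×0.23 + 0.946815×0.13×0.77 + 0.971546×0.13×0.23 = 0.242511
P(overloaded truck | strain alarm) = 0.125628/0.242511 ≈ 0.5180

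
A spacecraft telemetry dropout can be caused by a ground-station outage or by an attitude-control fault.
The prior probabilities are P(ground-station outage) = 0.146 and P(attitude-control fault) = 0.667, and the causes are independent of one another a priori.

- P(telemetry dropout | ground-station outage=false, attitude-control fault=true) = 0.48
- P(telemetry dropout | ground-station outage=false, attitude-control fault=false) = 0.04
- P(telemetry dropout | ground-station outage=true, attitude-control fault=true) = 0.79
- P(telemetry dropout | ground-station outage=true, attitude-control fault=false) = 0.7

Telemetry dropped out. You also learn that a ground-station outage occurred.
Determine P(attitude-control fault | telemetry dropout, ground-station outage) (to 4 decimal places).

P(attitude-control fault | telemetry dropout, ground-station outage) ≈ 0.6933

Sum P(telemetry dropout|·) weighted by the priors over both values of attitude-control fault:
  P(telemetry dropout | ground-station outage) = 0.7·0.333 + 0.79·0.667
        = 0.233100 + 0.526930 = 0.760030
Keeping only the attitude-control fault-present terms gives 0.526930, so
  P(attitude-control fault | telemetry dropout, ground-station outage) = 0.526930 / 0.760030 ≈ 0.6933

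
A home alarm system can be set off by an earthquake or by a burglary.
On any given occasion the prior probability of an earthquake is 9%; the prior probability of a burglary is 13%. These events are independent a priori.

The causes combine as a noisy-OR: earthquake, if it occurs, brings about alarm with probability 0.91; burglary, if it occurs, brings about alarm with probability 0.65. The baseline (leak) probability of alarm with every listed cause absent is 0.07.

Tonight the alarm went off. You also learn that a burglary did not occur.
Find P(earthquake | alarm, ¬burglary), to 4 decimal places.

Under noisy-OR, P(alarm | causes) = 1 − (1−0.07)·∏(1−qᵢ) over the active causes.
P(alarm | ¬burglary) = 0.07·0.91 + 0.9163·0.09 = 0.063700 + 0.082467 = 0.146167
Of this, 0.082467 comes from 0.9163·0.09 (the earthquake=true cases).
So P(earthquake | alarm, ¬burglary) = 0.082467/0.146167 ≈ 0.5642.

P(earthquake | alarm, ¬burglary) ≈ 0.5642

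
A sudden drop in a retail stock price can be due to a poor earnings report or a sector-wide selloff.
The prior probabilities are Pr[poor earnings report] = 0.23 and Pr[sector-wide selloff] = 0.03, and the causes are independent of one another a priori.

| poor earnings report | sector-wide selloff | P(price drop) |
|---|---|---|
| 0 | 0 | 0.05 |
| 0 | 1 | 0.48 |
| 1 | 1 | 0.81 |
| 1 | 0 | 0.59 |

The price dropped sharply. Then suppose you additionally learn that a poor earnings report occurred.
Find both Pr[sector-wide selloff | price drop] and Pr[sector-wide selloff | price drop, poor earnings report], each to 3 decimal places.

Pr[sector-wide selloff | price drop] ≈ 0.090; Pr[sector-wide selloff | price drop, poor earnings report] ≈ 0.041

Numerator (weight on configurations with sector-wide selloff): 0.011088 + 0.005589 = 0.016677
Normalizer over all consistent configurations: 0.05*0.77*0.97 + 0.48*0.77*0.03 + 0.59*0.23*0.97 + 0.81*0.23*0.03 = 0.185651
P(sector-wide selloff | price drop) = 0.016677/0.185651 ≈ 0.090

Now condition on the additional information:
Numerator (weight on configurations with sector-wide selloff): 0.81×0.03 = 0.024300
Normalizer over all consistent configurations: 0.59×0.97 + 0.81×0.03 = 0.596600
Posterior = 0.024300 / 0.596600 ≈ 0.041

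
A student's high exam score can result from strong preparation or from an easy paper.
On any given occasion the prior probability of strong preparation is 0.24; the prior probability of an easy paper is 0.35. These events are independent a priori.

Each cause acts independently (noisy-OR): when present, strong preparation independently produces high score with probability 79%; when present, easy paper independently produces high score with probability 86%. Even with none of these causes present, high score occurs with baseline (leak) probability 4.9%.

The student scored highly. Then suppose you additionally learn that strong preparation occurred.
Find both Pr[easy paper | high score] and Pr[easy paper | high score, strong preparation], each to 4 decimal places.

Pr[easy paper | high score] ≈ 0.6769; Pr[easy paper | high score, strong preparation] ≈ 0.3954

Under noisy-OR, P(high score | causes) = 1 − (1−0.049)·∏(1−qᵢ) over the active causes.
For the numerator, keep only easy paper=true terms: 0.230585 + 0.081651 = 0.312236
Normalizer over all consistent configurations: 0.049·0.76·0.65 + 0.86686·0.76·0.35 + 0.80029·0.24·0.65 + 0.972041·0.24·0.35 = 0.461287
Posterior = 0.312236 / 0.461287 ≈ 0.6769

Now condition on the additional information:
P(high score | strong preparation) = 0.80029*0.65 + 0.972041*0.35 = 0.520188 + 0.340214 = 0.860402
Restricting to configurations with easy paper present: 0.972041*0.35 = 0.340214.
Hence the posterior is 0.340214/0.860402 ≈ 0.3954.
— strong preparation explains away the evidence for easy paper.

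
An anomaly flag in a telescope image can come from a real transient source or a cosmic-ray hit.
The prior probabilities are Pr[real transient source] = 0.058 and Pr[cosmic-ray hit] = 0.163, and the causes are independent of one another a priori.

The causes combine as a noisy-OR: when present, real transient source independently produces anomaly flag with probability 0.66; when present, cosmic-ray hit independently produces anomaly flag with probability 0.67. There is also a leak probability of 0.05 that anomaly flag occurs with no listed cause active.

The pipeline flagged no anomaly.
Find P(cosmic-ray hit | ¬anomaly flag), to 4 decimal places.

Under noisy-OR, P(anomaly flag | causes) = 1 − (1−0.05)·∏(1−qᵢ) over the active causes.
P(¬anomaly flag) = 0.95·0.942·0.837 + 0.3135·0.942·0.163 + 0.323·0.058·0.837 + 0.10659·0.058·0.163 = 0.749031 + 0.048137 + 0.015680 + 0.001008 = 0.813856
Restricting to configurations with cosmic-ray hit present: 0.048137 + 0.001008 = 0.049145.
So P(cosmic-ray hit | ¬anomaly flag) = 0.049145/0.813856 ≈ 0.0604.

P(cosmic-ray hit | ¬anomaly flag) ≈ 0.0604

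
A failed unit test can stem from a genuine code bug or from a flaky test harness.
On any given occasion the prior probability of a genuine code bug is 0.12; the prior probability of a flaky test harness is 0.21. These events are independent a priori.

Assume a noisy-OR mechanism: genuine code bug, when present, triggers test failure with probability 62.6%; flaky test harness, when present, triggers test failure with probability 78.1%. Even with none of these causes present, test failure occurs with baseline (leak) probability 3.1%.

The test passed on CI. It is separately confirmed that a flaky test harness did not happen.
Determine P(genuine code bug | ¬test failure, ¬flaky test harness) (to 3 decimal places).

P(genuine code bug | ¬test failure, ¬flaky test harness) ≈ 0.049

Under noisy-OR, P(test failure | causes) = 1 − (1−0.031)·∏(1−qᵢ) over the active causes.
By total probability over both values of genuine code bug:
  P(¬test failure | ¬flaky test harness) = 0.969×0.88 + 0.362406×0.12
        = 0.852720 + 0.043489 = 0.896209
The terms with genuine code bug present sum to 0.043489, so
  P(genuine code bug | ¬test failure, ¬flaky test harness) = 0.043489 / 0.896209 ≈ 0.049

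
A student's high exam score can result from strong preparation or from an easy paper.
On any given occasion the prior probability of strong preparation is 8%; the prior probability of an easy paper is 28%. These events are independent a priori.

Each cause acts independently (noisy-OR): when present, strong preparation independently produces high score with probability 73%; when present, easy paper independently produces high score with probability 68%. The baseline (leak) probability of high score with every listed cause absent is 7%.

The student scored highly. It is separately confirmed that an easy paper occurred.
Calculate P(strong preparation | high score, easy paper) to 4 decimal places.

Under noisy-OR, P(high score | causes) = 1 − (1−0.07)·∏(1−qᵢ) over the active causes.
For the numerator, keep only strong preparation=true terms: 0.919648·0.08 = 0.073572
The normalizing constant is 0.7024·0.92 + 0.919648·0.08 = 0.719780
Posterior = 0.073572 / 0.719780 ≈ 0.1022

P(strong preparation | high score, easy paper) ≈ 0.1022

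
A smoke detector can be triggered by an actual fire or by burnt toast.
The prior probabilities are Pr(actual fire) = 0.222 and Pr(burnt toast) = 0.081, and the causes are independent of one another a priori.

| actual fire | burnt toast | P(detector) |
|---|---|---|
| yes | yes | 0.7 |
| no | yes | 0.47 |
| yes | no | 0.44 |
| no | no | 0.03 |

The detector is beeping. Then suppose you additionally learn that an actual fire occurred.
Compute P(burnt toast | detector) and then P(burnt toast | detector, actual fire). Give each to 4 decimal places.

Weight on burnt toast=true, given the evidence: 0.029618 + 0.012587 = 0.042205
The normalizing constant is 0.03*0.778*0.919 + 0.47*0.778*0.081 + 0.44*0.222*0.919 + 0.7*0.222*0.081 = 0.153422
Posterior = 0.042205 / 0.153422 ≈ 0.2751

Now also conditioning on actual fire=true:
P(detector | actual fire) = 0.44·0.919 + 0.7·0.081 = 0.404360 + 0.056700 = 0.461060
The burnt toast-present share is 0.7·0.081 = 0.056700.
So P(burnt toast | detector, actual fire) = 0.056700/0.461060 ≈ 0.1230.
The drop from 0.2751 to 0.1230 is the explaining-away (discounting) effect.

P(burnt toast | detector) ≈ 0.2751; P(burnt toast | detector, actual fire) ≈ 0.1230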